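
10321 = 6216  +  4105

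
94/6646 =47/3323 = 0.01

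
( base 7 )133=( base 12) 61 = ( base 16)49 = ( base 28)2H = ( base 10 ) 73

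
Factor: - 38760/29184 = -2^( - 6)*5^1* 17^1  =  - 85/64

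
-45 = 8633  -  8678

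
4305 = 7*615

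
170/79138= 85/39569 = 0.00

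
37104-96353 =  - 59249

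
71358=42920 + 28438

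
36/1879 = 36/1879= 0.02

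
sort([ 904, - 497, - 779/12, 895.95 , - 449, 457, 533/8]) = [ - 497, - 449, - 779/12, 533/8, 457,895.95, 904 ]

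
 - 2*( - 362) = 724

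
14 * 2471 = 34594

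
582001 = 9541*61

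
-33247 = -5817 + -27430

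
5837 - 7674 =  - 1837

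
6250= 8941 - 2691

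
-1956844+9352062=7395218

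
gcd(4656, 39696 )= 48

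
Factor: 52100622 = 2^1*3^2 *7^2*19^1*3109^1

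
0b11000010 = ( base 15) ce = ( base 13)11C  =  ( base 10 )194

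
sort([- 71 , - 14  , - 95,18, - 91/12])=[ - 95, - 71, - 14, - 91/12,18]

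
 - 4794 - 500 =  - 5294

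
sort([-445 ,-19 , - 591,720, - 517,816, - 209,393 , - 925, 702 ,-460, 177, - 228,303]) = [ - 925, - 591, - 517, - 460, - 445,-228, - 209, - 19,177,303,393, 702,720,816] 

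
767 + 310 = 1077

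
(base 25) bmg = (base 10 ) 7441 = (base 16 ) 1D11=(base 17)18cc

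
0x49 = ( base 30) 2D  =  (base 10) 73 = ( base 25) 2n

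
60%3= 0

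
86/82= 1 + 2/41 =1.05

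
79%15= 4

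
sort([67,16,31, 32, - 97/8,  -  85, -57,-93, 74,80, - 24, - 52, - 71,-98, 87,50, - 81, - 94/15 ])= [-98,  -  93, -85, - 81, - 71, - 57, - 52, - 24, - 97/8,-94/15, 16, 31, 32,  50,67, 74,80, 87] 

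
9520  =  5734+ 3786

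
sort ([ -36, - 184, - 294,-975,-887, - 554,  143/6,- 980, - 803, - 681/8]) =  [ - 980, - 975, - 887, - 803, - 554, - 294, - 184, - 681/8, - 36,143/6 ] 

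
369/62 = 5 + 59/62 =5.95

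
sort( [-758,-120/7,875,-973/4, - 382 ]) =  [ - 758, - 382,- 973/4,-120/7, 875]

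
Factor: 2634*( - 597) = -1572498 = -2^1*3^2*199^1* 439^1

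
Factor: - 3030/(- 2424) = 5/4 = 2^( - 2 )*5^1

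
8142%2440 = 822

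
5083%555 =88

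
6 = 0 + 6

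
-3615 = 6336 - 9951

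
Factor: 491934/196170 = 163/65= 5^ (-1 )*13^( - 1)*163^1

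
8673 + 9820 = 18493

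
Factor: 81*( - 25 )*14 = -28350= - 2^1 * 3^4*5^2*7^1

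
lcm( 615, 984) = 4920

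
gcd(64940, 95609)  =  1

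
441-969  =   - 528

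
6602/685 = 6602/685 = 9.64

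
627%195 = 42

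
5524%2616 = 292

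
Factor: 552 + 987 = 1539 =3^4*19^1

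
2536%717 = 385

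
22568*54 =1218672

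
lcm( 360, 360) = 360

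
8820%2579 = 1083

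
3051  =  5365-2314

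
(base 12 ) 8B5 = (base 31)1ai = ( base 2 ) 10100001001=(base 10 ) 1289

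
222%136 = 86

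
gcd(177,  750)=3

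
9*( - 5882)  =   - 52938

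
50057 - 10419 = 39638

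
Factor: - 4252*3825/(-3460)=3^2*5^1*17^1*173^( - 1)*1063^1 = 813195/173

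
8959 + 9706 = 18665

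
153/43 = 153/43 = 3.56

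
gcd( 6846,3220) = 14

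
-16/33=-1 + 17/33 = -0.48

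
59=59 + 0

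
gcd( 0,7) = 7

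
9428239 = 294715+9133524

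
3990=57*70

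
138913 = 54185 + 84728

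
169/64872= 169/64872 = 0.00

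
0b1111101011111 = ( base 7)32262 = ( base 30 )8rl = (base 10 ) 8031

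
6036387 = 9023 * 669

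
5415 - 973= 4442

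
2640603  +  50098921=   52739524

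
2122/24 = 88+ 5/12 = 88.42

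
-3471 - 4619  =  -8090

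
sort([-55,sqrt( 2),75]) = [  -  55, sqrt( 2),75]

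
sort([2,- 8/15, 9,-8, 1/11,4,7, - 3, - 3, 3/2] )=[ - 8  , - 3, - 3, - 8/15, 1/11 , 3/2, 2,4,7 , 9] 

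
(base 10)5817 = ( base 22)c09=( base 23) AML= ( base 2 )1011010111001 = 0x16b9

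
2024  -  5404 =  - 3380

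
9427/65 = 145  +  2/65 = 145.03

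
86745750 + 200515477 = 287261227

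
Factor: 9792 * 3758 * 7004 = 2^9*3^2 * 17^2*103^1 * 1879^1 = 257735545344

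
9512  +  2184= 11696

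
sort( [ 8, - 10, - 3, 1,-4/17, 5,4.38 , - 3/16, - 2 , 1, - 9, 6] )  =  [ - 10, - 9, - 3, - 2, - 4/17, - 3/16, 1 , 1,4.38, 5, 6, 8]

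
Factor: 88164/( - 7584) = -93/8 = -2^ ( -3 )*3^1*31^1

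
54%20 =14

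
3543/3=1181 = 1181.00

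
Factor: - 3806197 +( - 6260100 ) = - 1583^1 * 6359^1 =- 10066297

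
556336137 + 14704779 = 571040916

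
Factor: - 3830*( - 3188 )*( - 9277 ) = -2^3*5^1 * 383^1 * 797^1*9277^1 = - 113272541080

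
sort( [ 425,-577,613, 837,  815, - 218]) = [ - 577, - 218, 425,  613,815,837]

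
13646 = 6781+6865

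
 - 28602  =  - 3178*9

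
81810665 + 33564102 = 115374767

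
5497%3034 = 2463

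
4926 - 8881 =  - 3955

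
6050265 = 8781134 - 2730869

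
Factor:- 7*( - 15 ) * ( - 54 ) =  - 5670 = -  2^1*3^4*5^1*7^1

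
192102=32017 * 6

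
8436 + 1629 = 10065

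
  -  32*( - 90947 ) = 2910304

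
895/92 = 895/92  =  9.73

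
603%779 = 603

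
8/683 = 8/683 =0.01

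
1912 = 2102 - 190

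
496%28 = 20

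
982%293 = 103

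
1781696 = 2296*776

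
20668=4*5167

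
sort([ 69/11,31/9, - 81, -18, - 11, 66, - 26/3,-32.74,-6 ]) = [-81, - 32.74,-18, - 11, - 26/3, - 6,31/9,69/11,66] 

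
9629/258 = 37 + 83/258  =  37.32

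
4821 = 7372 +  - 2551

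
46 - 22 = 24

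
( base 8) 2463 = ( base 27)1m8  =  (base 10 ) 1331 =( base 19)3d1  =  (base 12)92b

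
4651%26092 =4651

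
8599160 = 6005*1432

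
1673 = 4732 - 3059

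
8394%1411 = 1339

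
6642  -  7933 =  - 1291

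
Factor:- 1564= -2^2*17^1*23^1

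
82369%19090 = 6009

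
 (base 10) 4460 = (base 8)10554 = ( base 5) 120320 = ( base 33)435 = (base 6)32352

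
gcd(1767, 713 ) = 31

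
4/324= 1/81 = 0.01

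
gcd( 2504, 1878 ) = 626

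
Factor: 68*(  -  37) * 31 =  - 77996 = - 2^2 * 17^1 * 31^1*37^1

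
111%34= 9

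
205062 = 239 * 858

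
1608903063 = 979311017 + 629592046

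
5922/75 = 1974/25 = 78.96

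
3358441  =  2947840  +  410601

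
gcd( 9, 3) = 3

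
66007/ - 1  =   - 66007/1 = - 66007.00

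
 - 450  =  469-919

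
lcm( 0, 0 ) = 0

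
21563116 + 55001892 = 76565008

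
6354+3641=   9995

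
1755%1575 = 180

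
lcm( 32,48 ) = 96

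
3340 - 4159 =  - 819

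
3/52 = 3/52 = 0.06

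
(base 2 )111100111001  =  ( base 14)15C5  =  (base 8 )7471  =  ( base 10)3897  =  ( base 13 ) 1A0A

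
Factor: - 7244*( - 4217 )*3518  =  2^3*1759^1* 1811^1*4217^1 = 107467681064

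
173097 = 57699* 3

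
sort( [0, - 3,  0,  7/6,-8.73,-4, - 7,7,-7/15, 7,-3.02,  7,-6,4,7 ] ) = [-8.73, - 7 , - 6, - 4, - 3.02,-3,-7/15,0, 0,7/6, 4,7,  7,7,7] 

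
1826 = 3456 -1630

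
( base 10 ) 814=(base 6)3434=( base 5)11224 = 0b1100101110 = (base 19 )24G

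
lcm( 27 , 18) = 54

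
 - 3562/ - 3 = 1187  +  1/3  =  1187.33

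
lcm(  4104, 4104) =4104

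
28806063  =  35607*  809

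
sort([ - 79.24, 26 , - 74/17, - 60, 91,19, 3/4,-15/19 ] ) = [ - 79.24, - 60, - 74/17, - 15/19,3/4, 19, 26, 91]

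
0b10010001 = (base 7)265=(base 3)12101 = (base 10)145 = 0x91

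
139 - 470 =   -  331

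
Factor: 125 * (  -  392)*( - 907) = 44443000 = 2^3 * 5^3*7^2*907^1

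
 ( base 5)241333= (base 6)105304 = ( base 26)D6O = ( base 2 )10001100001000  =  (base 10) 8968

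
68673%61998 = 6675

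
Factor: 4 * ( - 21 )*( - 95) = 2^2*3^1*5^1*7^1*19^1 = 7980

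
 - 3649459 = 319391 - 3968850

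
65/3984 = 65/3984= 0.02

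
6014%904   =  590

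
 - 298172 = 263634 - 561806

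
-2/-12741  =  2/12741=0.00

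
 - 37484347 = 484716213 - 522200560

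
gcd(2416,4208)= 16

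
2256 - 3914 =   -  1658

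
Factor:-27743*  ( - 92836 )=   2^2*23209^1*27743^1 = 2575549148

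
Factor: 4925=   5^2*197^1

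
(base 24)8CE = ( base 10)4910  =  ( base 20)c5a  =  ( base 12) 2A12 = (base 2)1001100101110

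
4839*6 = 29034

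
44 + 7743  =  7787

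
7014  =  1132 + 5882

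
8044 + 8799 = 16843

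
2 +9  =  11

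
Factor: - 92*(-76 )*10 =69920 = 2^5*5^1*19^1*23^1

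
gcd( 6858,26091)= 9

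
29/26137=29/26137 = 0.00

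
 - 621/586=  - 2 + 551/586 = - 1.06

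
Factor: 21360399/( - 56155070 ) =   -  2^ (-1)*3^1* 5^ (-1)*19^( - 1)*23^1*295553^(-1)*309571^1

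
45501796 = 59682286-14180490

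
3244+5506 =8750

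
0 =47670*0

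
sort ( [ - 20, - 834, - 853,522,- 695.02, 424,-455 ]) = [-853, - 834, - 695.02,-455,-20,424,522 ]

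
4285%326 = 47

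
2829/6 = 943/2 = 471.50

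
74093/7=74093/7 = 10584.71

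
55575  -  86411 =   -  30836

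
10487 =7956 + 2531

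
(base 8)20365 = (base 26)CCD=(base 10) 8437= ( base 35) 6v2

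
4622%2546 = 2076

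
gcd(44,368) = 4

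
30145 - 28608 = 1537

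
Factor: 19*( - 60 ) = -1140=- 2^2*3^1*5^1 * 19^1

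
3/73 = 3/73 =0.04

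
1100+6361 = 7461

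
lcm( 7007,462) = 42042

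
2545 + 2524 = 5069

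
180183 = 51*3533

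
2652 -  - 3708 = 6360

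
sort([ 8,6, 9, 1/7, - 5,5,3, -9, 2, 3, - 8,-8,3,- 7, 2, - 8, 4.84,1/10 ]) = [ - 9, - 8, - 8, - 8,-7,-5,1/10,1/7,  2,2,3,3,3,4.84,5,6,8,9 ] 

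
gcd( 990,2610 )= 90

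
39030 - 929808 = - 890778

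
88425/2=88425/2 = 44212.50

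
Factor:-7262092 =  - 2^2*1815523^1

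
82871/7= 11838 + 5/7 = 11838.71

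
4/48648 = 1/12162 = 0.00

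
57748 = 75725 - 17977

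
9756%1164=444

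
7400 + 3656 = 11056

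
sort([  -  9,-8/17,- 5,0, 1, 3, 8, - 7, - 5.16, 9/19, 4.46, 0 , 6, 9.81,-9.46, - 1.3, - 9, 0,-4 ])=[-9.46,-9, - 9,  -  7, - 5.16,-5, - 4, - 1.3, - 8/17, 0, 0, 0,  9/19,1, 3, 4.46, 6, 8, 9.81 ]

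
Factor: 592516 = 2^2*167^1*887^1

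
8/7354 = 4/3677 = 0.00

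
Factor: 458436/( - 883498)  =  -2^1*3^1*7^ (-1 )*23^1*151^1*5737^ ( - 1 ) = - 20838/40159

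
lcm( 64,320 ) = 320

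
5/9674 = 5/9674=0.00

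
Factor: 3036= 2^2*3^1*11^1*23^1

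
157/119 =157/119= 1.32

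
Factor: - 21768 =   -  2^3 * 3^1* 907^1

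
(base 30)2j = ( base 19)43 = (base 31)2H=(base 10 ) 79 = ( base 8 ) 117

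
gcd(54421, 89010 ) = 1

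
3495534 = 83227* 42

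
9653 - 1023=8630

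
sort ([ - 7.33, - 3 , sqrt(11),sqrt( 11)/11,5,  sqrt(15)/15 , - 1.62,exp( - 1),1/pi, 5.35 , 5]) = [ - 7.33 , - 3, - 1.62, sqrt(15)/15, sqrt( 11)/11,1/pi, exp( - 1), sqrt(11 ),5 , 5, 5.35]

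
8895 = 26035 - 17140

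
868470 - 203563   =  664907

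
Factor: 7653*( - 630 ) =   -  2^1*3^3 * 5^1 * 7^1*2551^1= -4821390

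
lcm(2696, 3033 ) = 24264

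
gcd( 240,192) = 48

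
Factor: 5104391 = 5104391^1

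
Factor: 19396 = 2^2*13^1*373^1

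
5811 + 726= 6537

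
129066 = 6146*21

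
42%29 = 13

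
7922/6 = 1320 + 1/3 = 1320.33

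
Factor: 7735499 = 7735499^1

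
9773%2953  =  914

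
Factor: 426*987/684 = 2^( - 1 )*7^1* 19^ ( - 1 ) * 47^1*71^1  =  23359/38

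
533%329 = 204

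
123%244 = 123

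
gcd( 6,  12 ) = 6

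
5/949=5/949 = 0.01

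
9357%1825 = 232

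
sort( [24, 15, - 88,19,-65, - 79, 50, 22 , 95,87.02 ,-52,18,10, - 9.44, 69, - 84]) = [ - 88 , - 84, - 79, - 65, - 52, - 9.44,10,15 , 18, 19, 22,24,50, 69,87.02,95]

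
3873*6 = 23238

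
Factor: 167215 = 5^1 * 53^1*631^1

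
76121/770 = 76121/770 = 98.86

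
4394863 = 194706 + 4200157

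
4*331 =1324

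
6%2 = 0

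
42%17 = 8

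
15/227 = 15/227 = 0.07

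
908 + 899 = 1807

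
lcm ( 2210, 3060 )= 39780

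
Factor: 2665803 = 3^1*7^1*126943^1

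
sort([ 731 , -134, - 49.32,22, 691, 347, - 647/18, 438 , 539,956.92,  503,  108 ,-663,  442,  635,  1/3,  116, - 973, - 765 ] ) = [ - 973, - 765,  -  663, - 134, - 49.32, -647/18, 1/3 , 22,  108, 116, 347,  438 , 442, 503, 539, 635,691,  731,  956.92]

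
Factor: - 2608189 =-1609^1*1621^1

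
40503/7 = 40503/7= 5786.14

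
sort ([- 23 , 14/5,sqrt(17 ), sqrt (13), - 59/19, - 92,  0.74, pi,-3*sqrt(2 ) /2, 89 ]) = [ - 92,- 23, - 59/19,- 3*sqrt(2)/2,0.74,14/5,pi, sqrt(13),sqrt(17),  89 ] 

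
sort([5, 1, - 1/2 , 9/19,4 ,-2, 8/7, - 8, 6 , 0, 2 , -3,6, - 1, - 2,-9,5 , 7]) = [-9, - 8 , - 3, - 2,-2 , - 1, - 1/2,0 , 9/19,  1,8/7,2,4,5, 5,6,6,7 ] 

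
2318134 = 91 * 25474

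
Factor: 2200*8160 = 17952000 =2^8*3^1* 5^3 * 11^1*17^1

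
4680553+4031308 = 8711861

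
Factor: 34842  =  2^1*3^1*5807^1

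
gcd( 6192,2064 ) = 2064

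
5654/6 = 2827/3 =942.33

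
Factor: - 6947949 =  - 3^1 * 2315983^1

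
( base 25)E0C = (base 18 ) 190E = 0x223A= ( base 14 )329C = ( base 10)8762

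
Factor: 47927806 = 2^1*137^1 *211^1 * 829^1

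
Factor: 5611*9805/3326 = 55015855/3326=2^( - 1)*5^1*31^1  *  37^1*53^1*181^1 * 1663^(-1) 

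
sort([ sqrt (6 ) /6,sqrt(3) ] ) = [ sqrt (6) /6, sqrt (3)]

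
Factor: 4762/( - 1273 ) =-2^1 * 19^( - 1 )*67^( - 1 )*2381^1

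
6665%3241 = 183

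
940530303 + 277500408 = 1218030711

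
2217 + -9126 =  - 6909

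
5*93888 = 469440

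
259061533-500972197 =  - 241910664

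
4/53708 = 1/13427=0.00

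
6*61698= 370188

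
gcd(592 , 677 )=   1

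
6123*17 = 104091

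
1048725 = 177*5925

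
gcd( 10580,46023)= 529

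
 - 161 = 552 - 713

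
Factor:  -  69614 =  - 2^1*34807^1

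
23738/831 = 23738/831=28.57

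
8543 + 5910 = 14453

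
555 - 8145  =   - 7590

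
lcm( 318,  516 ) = 27348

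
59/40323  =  59/40323 = 0.00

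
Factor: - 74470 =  - 2^1*5^1*11^1*677^1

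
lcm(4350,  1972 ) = 147900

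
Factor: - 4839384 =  - 2^3*3^1*11^1*23^1 * 797^1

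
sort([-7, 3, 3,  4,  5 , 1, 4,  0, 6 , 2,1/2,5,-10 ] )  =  [-10, - 7,0,1/2,  1,2,3, 3,4,4, 5, 5,6] 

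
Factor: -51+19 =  - 32 =-2^5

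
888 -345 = 543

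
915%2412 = 915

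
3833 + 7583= 11416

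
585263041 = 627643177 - 42380136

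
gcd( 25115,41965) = 5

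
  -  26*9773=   -  254098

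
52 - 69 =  - 17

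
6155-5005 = 1150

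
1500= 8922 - 7422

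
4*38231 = 152924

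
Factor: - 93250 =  - 2^1*5^3*373^1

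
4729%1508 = 205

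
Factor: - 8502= -2^1*3^1 * 13^1*109^1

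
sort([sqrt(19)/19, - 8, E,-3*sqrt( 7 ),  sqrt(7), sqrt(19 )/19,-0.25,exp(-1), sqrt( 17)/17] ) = [ - 8,-3*sqrt(7), - 0.25,sqrt( 19)/19, sqrt( 19) /19,sqrt(17) /17, exp(-1),sqrt(  7 ), E ]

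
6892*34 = 234328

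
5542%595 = 187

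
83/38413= 83/38413 = 0.00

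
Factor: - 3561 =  - 3^1*1187^1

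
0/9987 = 0 =0.00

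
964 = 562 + 402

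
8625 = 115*75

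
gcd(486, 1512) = 54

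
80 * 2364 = 189120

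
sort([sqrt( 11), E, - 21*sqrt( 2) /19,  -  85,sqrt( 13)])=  [  -  85, - 21*sqrt ( 2 )/19, E, sqrt( 11 ), sqrt (13 ) ] 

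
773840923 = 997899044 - 224058121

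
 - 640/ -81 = 7 + 73/81 = 7.90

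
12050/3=4016 + 2/3= 4016.67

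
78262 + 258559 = 336821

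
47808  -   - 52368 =100176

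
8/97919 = 8/97919   =  0.00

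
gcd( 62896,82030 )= 2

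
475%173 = 129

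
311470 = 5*62294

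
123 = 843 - 720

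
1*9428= 9428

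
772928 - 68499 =704429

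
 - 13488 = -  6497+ - 6991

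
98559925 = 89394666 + 9165259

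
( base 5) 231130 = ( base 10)8290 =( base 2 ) 10000001100010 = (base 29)9OP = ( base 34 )75s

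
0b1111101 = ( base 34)3N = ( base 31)41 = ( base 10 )125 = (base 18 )6H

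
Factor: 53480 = 2^3*5^1*7^1*191^1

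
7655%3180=1295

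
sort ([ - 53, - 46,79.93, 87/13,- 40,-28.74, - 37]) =[ - 53,-46, - 40, - 37, - 28.74,87/13,79.93 ]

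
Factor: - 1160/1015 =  - 8/7 = - 2^3*7^(- 1 )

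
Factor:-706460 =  - 2^2*5^1*35323^1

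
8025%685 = 490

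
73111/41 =1783 + 8/41  =  1783.20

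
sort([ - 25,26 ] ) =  [  -  25,26 ] 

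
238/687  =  238/687= 0.35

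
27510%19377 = 8133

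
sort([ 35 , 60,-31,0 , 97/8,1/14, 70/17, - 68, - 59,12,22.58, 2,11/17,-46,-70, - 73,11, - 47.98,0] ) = [- 73, - 70, - 68, - 59 , - 47.98, - 46,-31 , 0, 0,1/14,11/17,2,70/17 , 11, 12, 97/8,22.58,  35 , 60]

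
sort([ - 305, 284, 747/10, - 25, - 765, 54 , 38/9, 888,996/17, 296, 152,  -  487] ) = [ - 765, - 487,-305, - 25, 38/9,54, 996/17, 747/10,152, 284,296,888 ]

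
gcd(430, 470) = 10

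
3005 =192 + 2813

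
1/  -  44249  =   - 1 + 44248/44249 = - 0.00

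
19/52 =19/52 = 0.37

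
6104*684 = 4175136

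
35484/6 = 5914 = 5914.00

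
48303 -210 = 48093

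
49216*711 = 34992576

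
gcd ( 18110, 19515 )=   5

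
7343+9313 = 16656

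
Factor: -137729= - 43^1 * 3203^1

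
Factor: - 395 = - 5^1*79^1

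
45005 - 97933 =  -52928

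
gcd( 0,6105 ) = 6105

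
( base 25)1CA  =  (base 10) 935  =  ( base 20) 26F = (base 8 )1647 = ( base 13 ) 56C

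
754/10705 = 754/10705 = 0.07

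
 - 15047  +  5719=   -  9328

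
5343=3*1781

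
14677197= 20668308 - 5991111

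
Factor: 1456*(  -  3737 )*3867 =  - 2^4*3^1*7^1*13^1*37^1*101^1*1289^1= - 21040625424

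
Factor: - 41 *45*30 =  - 2^1  *  3^3*5^2*41^1=- 55350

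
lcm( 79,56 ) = 4424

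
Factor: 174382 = 2^1*13^1*19^1*353^1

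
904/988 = 226/247 = 0.91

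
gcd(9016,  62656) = 8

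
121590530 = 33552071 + 88038459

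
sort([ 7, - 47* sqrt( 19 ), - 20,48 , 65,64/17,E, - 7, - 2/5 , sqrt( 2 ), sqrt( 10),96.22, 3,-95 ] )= [ - 47*sqrt(19),-95, - 20, - 7, - 2/5,sqrt( 2 ), E,3, sqrt( 10), 64/17, 7,48,65,96.22]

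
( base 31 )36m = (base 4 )300103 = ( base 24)58J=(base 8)6023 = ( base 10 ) 3091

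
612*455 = 278460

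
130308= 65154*2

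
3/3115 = 3/3115 = 0.00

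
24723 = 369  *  67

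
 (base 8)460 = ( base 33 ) 97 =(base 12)214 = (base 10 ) 304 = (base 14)17a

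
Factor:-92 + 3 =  - 89 = -89^1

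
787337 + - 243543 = 543794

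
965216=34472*28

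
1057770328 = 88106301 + 969664027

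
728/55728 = 91/6966 = 0.01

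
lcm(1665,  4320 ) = 159840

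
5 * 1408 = 7040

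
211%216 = 211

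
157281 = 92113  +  65168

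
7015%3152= 711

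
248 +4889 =5137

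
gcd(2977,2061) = 229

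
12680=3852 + 8828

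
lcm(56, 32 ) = 224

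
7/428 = 7/428=   0.02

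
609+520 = 1129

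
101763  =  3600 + 98163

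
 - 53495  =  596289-649784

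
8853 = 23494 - 14641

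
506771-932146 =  - 425375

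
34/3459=34/3459=0.01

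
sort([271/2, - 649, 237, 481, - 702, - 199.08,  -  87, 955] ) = [ - 702,- 649, - 199.08,-87 , 271/2, 237, 481, 955 ] 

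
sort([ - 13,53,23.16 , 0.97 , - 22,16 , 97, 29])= [ - 22,- 13, 0.97 , 16,23.16,29,53 , 97 ]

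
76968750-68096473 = 8872277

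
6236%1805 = 821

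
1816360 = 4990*364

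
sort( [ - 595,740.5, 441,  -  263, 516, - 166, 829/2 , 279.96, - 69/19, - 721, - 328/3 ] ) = [ - 721, - 595, - 263, - 166, - 328/3, - 69/19, 279.96,  829/2,441, 516, 740.5 ]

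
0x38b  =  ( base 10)907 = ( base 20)257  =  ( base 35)PW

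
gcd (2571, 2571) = 2571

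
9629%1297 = 550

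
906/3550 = 453/1775 = 0.26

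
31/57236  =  31/57236 = 0.00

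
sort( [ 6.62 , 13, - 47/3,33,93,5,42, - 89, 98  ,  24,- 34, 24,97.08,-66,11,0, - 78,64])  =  [ - 89,  -  78, - 66, - 34,-47/3,0 , 5, 6.62, 11,13,24,24,33,42,64,93, 97.08,98]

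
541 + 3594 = 4135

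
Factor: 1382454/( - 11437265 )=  - 2^1*3^3*5^( -1)*7^( - 1)*25601^1*326779^(  -  1 )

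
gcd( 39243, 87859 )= 103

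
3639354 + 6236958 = 9876312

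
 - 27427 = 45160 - 72587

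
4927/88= 55+ 87/88 = 55.99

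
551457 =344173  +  207284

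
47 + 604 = 651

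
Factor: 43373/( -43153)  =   - 3923^(  -  1 )*3943^1=- 3943/3923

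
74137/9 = 74137/9=8237.44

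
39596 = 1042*38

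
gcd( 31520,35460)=3940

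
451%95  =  71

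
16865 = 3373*5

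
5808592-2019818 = 3788774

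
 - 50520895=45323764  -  95844659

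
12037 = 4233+7804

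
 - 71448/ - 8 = 8931 + 0/1 = 8931.00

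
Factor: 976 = 2^4*61^1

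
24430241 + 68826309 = 93256550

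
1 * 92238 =92238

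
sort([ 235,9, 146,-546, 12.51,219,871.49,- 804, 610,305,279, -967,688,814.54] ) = [-967,-804,-546, 9,12.51,146,  219, 235,279,305, 610,688,814.54, 871.49 ]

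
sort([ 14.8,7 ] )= [ 7,14.8 ]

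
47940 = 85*564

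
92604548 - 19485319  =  73119229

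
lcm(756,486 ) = 6804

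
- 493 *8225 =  - 4054925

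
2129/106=2129/106 = 20.08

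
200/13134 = 100/6567 =0.02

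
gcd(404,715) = 1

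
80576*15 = 1208640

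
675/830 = 135/166= 0.81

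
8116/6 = 4058/3 = 1352.67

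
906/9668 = 453/4834 = 0.09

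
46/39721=2/1727 = 0.00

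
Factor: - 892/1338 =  - 2/3 = - 2^1*3^ ( - 1)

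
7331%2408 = 107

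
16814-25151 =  - 8337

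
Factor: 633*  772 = 2^2*3^1*193^1 * 211^1=488676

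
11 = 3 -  -8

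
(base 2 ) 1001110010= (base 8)1162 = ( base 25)101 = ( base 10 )626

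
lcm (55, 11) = 55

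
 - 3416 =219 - 3635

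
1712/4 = 428 = 428.00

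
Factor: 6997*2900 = 20291300=   2^2 * 5^2 * 29^1 * 6997^1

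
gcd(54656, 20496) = 6832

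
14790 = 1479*10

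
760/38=20 = 20.00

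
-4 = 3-7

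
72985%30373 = 12239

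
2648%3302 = 2648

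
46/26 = 1 + 10/13 = 1.77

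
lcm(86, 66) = 2838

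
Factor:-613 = - 613^1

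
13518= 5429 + 8089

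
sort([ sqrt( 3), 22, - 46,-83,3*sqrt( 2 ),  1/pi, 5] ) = [  -  83, - 46, 1/pi,sqrt (3 ),3*sqrt ( 2 ) , 5,  22] 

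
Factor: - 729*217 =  - 158193 = - 3^6 * 7^1*31^1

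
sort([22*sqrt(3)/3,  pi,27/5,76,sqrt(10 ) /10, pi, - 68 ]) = [ - 68, sqrt(10 )/10,  pi, pi, 27/5,22 * sqrt ( 3 )/3,76 ]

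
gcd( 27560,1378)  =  1378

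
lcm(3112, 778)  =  3112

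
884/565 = 1 + 319/565=1.56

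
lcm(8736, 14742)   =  235872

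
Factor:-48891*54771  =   - 2677808961 = - 3^2*43^1*379^1 * 18257^1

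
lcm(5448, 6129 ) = 49032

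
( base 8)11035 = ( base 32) 4gt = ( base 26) 6m9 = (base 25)7AC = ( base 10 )4637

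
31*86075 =2668325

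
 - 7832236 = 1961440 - 9793676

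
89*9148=814172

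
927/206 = 9/2 = 4.50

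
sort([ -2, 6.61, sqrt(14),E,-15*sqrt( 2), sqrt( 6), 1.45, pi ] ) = [ - 15*sqrt( 2), - 2 , 1.45 , sqrt( 6 ),E,pi,sqrt( 14) , 6.61]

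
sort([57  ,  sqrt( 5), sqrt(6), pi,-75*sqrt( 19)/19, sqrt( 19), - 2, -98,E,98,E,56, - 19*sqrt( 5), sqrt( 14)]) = [ - 98,-19*sqrt(5 ), - 75*sqrt( 19 ) /19, - 2,sqrt(5),  sqrt( 6 ),  E,E,pi,sqrt( 14),sqrt( 19),  56, 57,98 ]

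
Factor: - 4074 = - 2^1*3^1*7^1*97^1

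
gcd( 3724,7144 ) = 76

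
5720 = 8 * 715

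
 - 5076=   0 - 5076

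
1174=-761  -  -1935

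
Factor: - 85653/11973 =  - 93/13 = - 3^1*13^(-1)*31^1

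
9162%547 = 410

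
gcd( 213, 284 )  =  71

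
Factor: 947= 947^1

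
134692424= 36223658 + 98468766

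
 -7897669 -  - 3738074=  -  4159595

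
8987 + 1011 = 9998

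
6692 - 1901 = 4791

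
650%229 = 192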